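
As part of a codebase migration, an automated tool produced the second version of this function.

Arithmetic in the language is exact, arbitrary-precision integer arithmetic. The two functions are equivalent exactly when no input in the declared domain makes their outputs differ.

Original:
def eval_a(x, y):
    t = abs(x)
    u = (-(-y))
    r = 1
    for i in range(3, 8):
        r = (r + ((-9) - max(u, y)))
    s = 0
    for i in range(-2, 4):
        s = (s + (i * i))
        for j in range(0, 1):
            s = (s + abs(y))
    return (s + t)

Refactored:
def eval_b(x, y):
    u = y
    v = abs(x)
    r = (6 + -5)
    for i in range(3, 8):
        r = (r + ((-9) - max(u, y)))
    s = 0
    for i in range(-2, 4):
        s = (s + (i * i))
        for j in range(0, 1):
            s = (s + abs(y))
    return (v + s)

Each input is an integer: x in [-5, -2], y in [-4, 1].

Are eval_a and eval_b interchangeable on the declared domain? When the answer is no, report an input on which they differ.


Reading the diff, among the changes: constant usage differs, and arithmetic usage differs, and local variable names differ.
Spot check at x=-5, y=-2 — eval_a: t=5, then u=-2, then r=1, then (i=3), then r=-6, then (i=4), then r=-13, then (i=5), then r=-20, then (i=6), then r=-27, then (i=7), then r=-34, then s=0, then (i=-2), then s=4, then (j=0), then s=6, then (i=-1), then s=7, then (j=0), then s=9, then (i=0), then s=9, then (j=0), then s=11, then (i=1), then s=12, then (j=0), then s=14, then (i=2), then s=18, then (j=0), then s=20, then (i=3), then s=29, then (j=0), then s=31, then returns 36. eval_b: u=-2, then v=5, then r=1, then (i=3), then r=-6, then (i=4), then r=-13, then (i=5), then r=-20, then (i=6), then r=-27, then (i=7), then r=-34, then s=0, then (i=-2), then s=4, then (j=0), then s=6, then (i=-1), then s=7, then (j=0), then s=9, then (i=0), then s=9, then (j=0), then s=11, then (i=1), then s=12, then (j=0), then s=14, then (i=2), then s=18, then (j=0), then s=20, then (i=3), then s=29, then (j=0), then s=31, then returns 36. Both give 36.
Checked all 24 inputs in the declared domain: the outputs agree on every one.
verdict: equivalent


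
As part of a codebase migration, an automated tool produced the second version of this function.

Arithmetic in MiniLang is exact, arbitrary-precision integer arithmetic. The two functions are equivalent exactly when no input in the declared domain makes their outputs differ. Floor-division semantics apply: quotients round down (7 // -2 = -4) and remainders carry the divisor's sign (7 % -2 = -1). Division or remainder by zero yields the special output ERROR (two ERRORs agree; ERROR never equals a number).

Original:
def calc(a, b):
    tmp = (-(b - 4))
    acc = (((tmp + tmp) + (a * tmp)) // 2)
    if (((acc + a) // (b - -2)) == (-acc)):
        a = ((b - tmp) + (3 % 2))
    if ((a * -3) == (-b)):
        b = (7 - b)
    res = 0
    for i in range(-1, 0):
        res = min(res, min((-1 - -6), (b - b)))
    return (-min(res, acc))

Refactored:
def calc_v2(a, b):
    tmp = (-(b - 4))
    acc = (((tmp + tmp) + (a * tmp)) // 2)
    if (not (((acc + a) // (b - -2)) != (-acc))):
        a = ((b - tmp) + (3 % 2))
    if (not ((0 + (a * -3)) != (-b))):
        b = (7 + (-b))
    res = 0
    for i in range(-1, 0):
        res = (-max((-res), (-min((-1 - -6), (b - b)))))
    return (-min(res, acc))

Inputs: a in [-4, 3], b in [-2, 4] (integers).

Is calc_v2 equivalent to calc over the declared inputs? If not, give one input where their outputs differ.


Reading the diff, among the changes: constant usage differs, and min/max/abs usage differs, and boolean connective usage differs, and comparison usage differs, and arithmetic usage differs.
One worked example (a=1, b=2) — calc: tmp=2, then acc=3, then (((acc + a) // (b - -2)) == (-acc)) is false, then ((a * -3) == (-b)) is false, then res=0, then (i=-1), then res=0, then returns 0; calc_v2: tmp=2, then acc=3, then (not (((acc + a) // (b - -2)) != (-acc))) is false, then (not ((0 + (a * -3)) != (-b))) is false, then res=0, then (i=-1), then res=0, then returns 0; agreement on 0.
Every one of the 56 inputs gives matching results.
verdict: equivalent


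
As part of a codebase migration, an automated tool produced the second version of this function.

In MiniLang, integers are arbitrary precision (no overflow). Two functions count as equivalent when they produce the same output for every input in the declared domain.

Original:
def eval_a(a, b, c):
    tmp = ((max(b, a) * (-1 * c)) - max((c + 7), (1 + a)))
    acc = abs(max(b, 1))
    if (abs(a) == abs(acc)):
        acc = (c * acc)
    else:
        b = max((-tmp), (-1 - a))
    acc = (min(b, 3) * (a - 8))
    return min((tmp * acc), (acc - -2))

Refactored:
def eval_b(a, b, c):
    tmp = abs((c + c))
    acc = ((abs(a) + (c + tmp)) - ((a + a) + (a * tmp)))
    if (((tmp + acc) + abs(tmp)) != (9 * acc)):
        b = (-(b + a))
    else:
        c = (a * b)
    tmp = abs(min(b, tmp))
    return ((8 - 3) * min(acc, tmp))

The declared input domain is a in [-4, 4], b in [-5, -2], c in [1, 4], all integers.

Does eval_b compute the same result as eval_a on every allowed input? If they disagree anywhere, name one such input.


Evaluate both at a=-4, b=-5, c=1.
eval_a: tmp := -4 | acc := 1 | (abs(a) == abs(acc)): false | b := 4 | acc := -36 | result -34
eval_b: tmp := 2 | acc := 23 | (((tmp + acc) + abs(tmp)) != (9 * acc)): true | b := 9 | tmp := 2 | result 10
-34 != 10, so the rewrite changes behavior.
verdict: not equivalent; witness: a=-4, b=-5, c=1


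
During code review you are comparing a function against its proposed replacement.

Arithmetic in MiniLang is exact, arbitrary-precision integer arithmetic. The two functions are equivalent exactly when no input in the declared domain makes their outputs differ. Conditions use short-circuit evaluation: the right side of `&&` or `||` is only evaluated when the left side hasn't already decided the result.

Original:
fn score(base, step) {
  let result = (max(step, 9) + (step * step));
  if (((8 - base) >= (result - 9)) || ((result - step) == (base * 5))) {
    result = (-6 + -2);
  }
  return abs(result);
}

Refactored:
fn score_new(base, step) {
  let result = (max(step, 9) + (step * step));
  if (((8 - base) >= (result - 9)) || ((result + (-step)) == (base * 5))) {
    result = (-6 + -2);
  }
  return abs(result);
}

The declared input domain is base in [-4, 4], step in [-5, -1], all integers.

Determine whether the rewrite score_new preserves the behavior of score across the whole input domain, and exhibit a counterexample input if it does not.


The two versions differ — the changes include arithmetic usage differs.
As a probe, take base=-2, step=-1: score runs result=10, then (((8 - base) >= (result - 9)) || ((result - step) == (base * 5))) is true, then result=-8, then returns 8; score_new runs result=10, then (((8 - base) >= (result - 9)) || ((result + (-step)) == (base * 5))) is true, then result=-8, then returns 8; both end at 8.
An exhaustive pass over the 45 declared inputs shows identical outputs.
verdict: equivalent


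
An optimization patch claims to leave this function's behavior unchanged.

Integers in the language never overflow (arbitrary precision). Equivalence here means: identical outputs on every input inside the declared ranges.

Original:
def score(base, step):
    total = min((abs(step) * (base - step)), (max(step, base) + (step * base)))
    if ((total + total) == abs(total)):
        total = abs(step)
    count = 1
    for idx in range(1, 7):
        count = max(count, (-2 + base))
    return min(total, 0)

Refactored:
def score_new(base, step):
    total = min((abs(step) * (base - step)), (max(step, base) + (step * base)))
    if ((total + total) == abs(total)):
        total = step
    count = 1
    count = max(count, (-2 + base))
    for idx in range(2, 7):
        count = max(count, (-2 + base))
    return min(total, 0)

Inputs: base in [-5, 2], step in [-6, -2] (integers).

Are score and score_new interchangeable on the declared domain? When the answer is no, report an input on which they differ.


These are not equivalent — on base=-5, step=-5 the outputs split (0 vs -5).
score: total becomes 0; next ((total + total) == abs(total)) evaluates to true; next total becomes 5; next count becomes 1; next at idx=1:; next count becomes 1; next at idx=2:; next count becomes 1; next at idx=3:; next count becomes 1; next at idx=4:; next count becomes 1; next at idx=5:; next count becomes 1; next at idx=6:; next count becomes 1; next final value 0
score_new: total becomes 0; next ((total + total) == abs(total)) evaluates to true; next total becomes -5; next count becomes 1; next count becomes 1; next at idx=2:; next count becomes 1; next at idx=3:; next count becomes 1; next at idx=4:; next count becomes 1; next at idx=5:; next count becomes 1; next at idx=6:; next count becomes 1; next final value -5
verdict: not equivalent; witness: base=-5, step=-5


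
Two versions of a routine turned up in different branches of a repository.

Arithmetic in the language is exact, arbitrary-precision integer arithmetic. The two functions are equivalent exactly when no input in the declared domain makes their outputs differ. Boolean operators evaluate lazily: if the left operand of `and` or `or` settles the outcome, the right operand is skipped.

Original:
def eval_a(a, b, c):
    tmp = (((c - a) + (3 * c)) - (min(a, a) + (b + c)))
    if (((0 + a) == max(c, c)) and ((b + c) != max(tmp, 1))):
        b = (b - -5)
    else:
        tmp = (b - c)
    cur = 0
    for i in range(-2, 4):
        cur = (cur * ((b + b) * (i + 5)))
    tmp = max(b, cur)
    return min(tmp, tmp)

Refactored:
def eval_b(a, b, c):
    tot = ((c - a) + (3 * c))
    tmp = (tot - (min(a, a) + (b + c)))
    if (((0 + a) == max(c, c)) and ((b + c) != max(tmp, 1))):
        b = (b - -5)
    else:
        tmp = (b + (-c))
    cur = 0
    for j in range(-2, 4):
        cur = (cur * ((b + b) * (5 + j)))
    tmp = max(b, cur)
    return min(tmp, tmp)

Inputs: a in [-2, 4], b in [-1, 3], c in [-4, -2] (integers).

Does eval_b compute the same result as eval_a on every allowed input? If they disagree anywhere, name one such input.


This is a faithful refactor — arithmetic usage differs, and local variable names differ, and statement counts differ, but the computed results match everywhere.
Spot check at a=2, b=3, c=-2 — eval_a: tmp becomes -13; next (((0 + a) == max(c, c)) and ((b + c) != max(tmp, 1))) evaluates to false; next tmp becomes 5; next cur becomes 0; next at i=-2:; next cur becomes 0; next at i=-1:; next cur becomes 0; next at i=0:; next cur becomes 0; next at i=1:; next cur becomes 0; next at i=2:; next cur becomes 0; next at i=3:; next cur becomes 0; next tmp becomes 3; next final value 3. eval_b: tot becomes -10; next tmp becomes -13; next (((0 + a) == max(c, c)) and ((b + c) != max(tmp, 1))) evaluates to false; next tmp becomes 5; next cur becomes 0; next at j=-2:; next cur becomes 0; next at j=-1:; next cur becomes 0; next at j=0:; next cur becomes 0; next at j=1:; next cur becomes 0; next at j=2:; next cur becomes 0; next at j=3:; next cur becomes 0; next tmp becomes 3; next final value 3. Both give 3.
Across all 105 domain points the two functions coincide.
verdict: equivalent


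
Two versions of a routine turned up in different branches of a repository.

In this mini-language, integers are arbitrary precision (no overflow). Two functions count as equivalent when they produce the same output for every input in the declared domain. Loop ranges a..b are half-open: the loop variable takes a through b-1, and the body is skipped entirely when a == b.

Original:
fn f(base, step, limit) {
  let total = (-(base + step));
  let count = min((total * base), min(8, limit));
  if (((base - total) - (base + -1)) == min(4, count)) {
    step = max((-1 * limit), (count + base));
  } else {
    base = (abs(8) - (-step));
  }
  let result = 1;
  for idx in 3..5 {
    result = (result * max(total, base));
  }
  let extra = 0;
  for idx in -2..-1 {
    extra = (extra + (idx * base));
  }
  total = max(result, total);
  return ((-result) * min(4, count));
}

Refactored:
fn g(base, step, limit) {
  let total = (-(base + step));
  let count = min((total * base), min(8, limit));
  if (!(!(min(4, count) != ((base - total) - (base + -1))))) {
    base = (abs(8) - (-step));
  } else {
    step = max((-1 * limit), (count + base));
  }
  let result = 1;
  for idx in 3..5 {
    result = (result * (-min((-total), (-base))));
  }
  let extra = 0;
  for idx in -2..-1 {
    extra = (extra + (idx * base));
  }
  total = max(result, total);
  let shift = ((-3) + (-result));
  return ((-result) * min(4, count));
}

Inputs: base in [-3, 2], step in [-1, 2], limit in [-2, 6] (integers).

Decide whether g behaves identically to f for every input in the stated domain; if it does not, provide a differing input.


The two versions differ — the changes include comparison usage differs, min/max/abs usage differs, statement counts differ, constant usage differs, arithmetic usage differs, boolean connective usage differs, local variable names differ.
Spot check at base=-3, step=1, limit=1 — f: total=2, then count=-6, then (((base - total) - (base + -1)) == min(4, count)) is false, then base=9, then result=1, then (idx=3), then result=9, then (idx=4), then result=81, then extra=0, then (idx=-2), then extra=-18, then total=81, then returns 486. g: total=2, then count=-6, then (!(!(min(4, count) != ((base - total) - (base + -1))))) is true, then base=9, then result=1, then (idx=3), then result=9, then (idx=4), then result=81, then extra=0, then (idx=-2), then extra=-18, then total=81, then shift=-84, then returns 486. Both give 486.
An exhaustive pass over the 216 declared inputs shows identical outputs.
verdict: equivalent


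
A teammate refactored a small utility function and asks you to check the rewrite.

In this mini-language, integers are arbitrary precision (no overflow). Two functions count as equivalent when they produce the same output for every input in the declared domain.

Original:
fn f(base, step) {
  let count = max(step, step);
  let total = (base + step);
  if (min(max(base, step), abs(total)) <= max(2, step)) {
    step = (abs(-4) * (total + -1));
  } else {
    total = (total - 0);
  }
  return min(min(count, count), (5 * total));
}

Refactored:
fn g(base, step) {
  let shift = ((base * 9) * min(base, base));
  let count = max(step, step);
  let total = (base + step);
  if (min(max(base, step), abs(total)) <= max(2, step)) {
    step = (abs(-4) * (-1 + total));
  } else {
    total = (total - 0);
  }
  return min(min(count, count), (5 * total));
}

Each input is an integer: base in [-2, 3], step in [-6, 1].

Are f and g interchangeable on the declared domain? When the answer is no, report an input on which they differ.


The two versions differ — the changes include constant usage differs, arithmetic usage differs, local variable names differ, min/max/abs usage differs, statement counts differ.
Tracing base=-2, step=1: f: count := 1 | total := -1 | (min(max(base, step), abs(total)) <= max(2, step)): true | step := -8 | result -5 | g: shift := 36 | count := 1 | total := -1 | (min(max(base, step), abs(total)) <= max(2, step)): true | step := -8 | result -5 — matching result -5.
Across all 48 domain points the two functions coincide.
verdict: equivalent


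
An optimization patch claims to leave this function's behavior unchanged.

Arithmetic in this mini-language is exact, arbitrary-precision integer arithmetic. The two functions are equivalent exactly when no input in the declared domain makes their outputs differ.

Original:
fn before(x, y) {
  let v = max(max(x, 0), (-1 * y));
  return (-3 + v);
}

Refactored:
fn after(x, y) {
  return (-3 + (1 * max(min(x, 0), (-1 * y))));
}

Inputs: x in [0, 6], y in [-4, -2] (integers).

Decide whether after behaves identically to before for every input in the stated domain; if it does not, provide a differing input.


The rewrite breaks on x=3, y=-2, where the results are 0 and -1.
before: v = 3; return 0
after: return -1
verdict: not equivalent; witness: x=3, y=-2


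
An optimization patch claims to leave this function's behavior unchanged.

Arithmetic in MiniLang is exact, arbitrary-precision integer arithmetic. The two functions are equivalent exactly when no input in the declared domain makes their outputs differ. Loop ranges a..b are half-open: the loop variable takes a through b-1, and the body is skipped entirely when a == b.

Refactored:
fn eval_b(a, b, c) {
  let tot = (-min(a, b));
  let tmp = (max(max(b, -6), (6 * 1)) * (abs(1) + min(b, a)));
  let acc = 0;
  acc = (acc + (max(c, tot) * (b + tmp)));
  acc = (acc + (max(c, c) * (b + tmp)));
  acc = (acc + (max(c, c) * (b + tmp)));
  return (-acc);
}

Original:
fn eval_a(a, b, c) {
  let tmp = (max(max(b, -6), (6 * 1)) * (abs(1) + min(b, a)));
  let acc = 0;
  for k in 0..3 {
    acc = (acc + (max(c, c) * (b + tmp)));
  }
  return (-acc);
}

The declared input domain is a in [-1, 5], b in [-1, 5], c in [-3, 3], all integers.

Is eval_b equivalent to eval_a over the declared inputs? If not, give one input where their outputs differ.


Not equivalent: a=-1, b=-1, c=-3 separates them (-9 vs -5).
eval_a: tmp becomes 0; next acc becomes 0; next at k=0:; next acc becomes 3; next at k=1:; next acc becomes 6; next at k=2:; next acc becomes 9; next final value -9
eval_b: tot becomes 1; next tmp becomes 0; next acc becomes 0; next acc becomes -1; next acc becomes 2; next acc becomes 5; next final value -5
verdict: not equivalent; witness: a=-1, b=-1, c=-3


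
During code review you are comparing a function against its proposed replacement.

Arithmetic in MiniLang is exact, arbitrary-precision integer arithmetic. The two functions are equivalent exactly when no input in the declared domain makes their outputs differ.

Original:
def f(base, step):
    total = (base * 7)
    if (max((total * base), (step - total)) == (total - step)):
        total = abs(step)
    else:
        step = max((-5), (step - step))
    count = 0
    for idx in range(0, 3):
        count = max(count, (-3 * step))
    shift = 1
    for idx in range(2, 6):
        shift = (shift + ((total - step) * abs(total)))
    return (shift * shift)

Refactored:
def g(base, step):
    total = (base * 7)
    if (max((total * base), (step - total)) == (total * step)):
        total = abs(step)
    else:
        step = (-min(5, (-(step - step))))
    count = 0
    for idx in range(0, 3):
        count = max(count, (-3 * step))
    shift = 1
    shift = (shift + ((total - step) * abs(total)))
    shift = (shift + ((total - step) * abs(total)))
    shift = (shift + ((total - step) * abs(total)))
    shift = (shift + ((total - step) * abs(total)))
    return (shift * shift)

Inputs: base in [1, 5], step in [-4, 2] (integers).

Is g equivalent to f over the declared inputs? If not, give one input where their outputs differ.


base=1, step=0 yields 1 from f but 38809 from g.
verdict: not equivalent; witness: base=1, step=0


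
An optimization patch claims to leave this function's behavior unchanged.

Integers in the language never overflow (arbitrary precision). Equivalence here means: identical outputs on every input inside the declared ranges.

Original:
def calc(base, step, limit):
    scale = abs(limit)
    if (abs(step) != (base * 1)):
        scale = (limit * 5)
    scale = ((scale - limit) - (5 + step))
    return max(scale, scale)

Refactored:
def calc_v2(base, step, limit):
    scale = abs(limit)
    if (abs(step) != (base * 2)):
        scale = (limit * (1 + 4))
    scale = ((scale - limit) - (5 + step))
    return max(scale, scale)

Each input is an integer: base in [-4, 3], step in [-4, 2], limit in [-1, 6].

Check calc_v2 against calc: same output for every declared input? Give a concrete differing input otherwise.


These are not equivalent — on base=1, step=-2, limit=-1 the outputs split (-7 vs -1).
calc: scale := 1 | (abs(step) != (base * 1)): true | scale := -5 | scale := -7 | result -7
calc_v2: scale := 1 | (abs(step) != (base * 2)): false | scale := -1 | result -1
verdict: not equivalent; witness: base=1, step=-2, limit=-1


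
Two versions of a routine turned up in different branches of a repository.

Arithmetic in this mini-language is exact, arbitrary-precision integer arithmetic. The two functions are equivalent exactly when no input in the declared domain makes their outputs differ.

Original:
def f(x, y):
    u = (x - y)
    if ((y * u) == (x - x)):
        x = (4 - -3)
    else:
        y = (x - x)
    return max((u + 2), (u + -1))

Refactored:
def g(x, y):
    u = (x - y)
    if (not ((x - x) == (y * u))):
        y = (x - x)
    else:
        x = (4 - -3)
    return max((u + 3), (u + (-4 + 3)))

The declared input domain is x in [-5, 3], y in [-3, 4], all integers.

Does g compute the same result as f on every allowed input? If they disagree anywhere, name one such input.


Not equivalent: x=-5, y=-3 separates them (0 vs 1).
f: u becomes -2; next ((y * u) == (x - x)) evaluates to false; next y becomes 0; next final value 0
g: u becomes -2; next (not ((x - x) == (y * u))) evaluates to true; next y becomes 0; next final value 1
verdict: not equivalent; witness: x=-5, y=-3


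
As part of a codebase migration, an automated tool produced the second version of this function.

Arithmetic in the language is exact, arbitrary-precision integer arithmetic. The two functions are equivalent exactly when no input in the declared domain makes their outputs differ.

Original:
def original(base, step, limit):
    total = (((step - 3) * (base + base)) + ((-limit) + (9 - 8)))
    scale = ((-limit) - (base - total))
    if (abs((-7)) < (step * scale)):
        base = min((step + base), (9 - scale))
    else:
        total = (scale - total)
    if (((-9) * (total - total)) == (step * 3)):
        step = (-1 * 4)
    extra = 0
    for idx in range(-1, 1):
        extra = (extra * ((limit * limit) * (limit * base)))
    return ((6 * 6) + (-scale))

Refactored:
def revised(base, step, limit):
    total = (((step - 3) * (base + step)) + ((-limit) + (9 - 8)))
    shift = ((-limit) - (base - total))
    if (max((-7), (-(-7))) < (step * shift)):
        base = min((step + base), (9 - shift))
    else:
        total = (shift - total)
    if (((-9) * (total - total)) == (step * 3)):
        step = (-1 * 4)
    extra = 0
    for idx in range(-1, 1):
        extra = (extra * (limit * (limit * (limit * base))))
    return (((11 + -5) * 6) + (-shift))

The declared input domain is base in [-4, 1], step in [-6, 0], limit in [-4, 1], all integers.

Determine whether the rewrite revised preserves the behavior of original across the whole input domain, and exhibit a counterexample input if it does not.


Consider the input base=-4, step=-6, limit=-4.
original: total := 77 | scale := 85 | (abs((-7)) < (step * scale)): false | total := 8 | (((-9) * (total - total)) == (step * 3)): false | extra := 0 | iter idx=-1: | extra := 0 | iter idx=0: | extra := 0 | result -49
revised: total := 95 | shift := 103 | (max((-7), (-(-7))) < (step * shift)): false | total := 8 | (((-9) * (total - total)) == (step * 3)): false | extra := 0 | iter idx=-1: | extra := 0 | iter idx=0: | extra := 0 | result -67
-49 != -67, so the rewrite changes behavior.
verdict: not equivalent; witness: base=-4, step=-6, limit=-4


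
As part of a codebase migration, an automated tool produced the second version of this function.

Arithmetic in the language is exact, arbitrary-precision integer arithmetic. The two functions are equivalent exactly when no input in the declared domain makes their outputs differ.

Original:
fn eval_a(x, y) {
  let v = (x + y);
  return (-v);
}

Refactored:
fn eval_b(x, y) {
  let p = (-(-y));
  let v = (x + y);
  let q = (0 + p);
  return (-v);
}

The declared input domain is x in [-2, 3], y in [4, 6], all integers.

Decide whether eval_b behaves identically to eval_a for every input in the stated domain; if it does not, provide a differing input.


Side by side, the visible changes include: constant usage differs, statement counts differ, arithmetic usage differs, local variable names differ.
As a probe, take x=-1, y=4: eval_a runs v := 3 | result -3; eval_b runs p := 4 | v := 3 | q := 4 | result -3; both end at -3.
Sweeping the whole domain (18 inputs) finds no disagreement.
verdict: equivalent


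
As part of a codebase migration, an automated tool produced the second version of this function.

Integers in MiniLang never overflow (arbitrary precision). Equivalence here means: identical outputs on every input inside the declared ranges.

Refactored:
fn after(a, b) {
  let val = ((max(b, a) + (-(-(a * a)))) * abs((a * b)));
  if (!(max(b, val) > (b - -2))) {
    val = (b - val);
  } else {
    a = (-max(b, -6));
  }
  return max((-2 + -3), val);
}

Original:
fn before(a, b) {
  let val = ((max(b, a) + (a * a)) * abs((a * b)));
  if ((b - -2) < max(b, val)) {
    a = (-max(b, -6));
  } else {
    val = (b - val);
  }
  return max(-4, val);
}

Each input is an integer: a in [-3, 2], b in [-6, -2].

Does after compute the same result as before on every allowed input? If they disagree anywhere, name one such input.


Equivalent. The suspicious edit (`-2` became `-3`) never changes the result for any input inside the declared domain.
An exhaustive pass over the 30 declared inputs shows identical outputs.
Spot check at a=-3, b=-4 — before: val=72, then ((b - -2) < max(b, val)) is true, then a=4, then returns 72. after: val=72, then (!(max(b, val) > (b - -2))) is false, then a=4, then returns 72. Both give 72.
verdict: equivalent


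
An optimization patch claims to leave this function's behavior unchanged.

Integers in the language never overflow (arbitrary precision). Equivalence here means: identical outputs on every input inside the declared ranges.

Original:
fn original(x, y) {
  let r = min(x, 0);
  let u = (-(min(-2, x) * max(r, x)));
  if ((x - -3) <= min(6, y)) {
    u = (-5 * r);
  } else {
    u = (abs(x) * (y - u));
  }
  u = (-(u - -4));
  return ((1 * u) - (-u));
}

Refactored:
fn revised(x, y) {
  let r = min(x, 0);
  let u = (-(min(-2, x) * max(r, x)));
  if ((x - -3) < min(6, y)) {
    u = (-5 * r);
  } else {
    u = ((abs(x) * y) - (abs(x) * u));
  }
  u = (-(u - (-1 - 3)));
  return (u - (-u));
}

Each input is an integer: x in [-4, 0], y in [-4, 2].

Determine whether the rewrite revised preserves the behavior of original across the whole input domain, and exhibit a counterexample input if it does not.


At x=-4, y=-1: original gives -48, revised gives -128.
verdict: not equivalent; witness: x=-4, y=-1


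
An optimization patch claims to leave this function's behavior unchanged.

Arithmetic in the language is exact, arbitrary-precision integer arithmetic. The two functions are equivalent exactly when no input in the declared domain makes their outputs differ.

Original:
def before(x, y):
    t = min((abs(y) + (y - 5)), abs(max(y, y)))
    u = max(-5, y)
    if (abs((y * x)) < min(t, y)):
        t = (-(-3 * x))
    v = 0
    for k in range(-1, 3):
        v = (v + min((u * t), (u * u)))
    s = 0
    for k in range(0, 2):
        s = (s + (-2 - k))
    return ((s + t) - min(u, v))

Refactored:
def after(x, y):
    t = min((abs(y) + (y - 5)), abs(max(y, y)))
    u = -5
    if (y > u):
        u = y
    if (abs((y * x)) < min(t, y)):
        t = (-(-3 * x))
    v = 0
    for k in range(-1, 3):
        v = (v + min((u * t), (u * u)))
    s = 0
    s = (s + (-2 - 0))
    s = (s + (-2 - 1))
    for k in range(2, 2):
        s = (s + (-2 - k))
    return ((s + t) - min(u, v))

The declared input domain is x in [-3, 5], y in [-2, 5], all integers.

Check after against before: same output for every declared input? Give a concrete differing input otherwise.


Behavior is preserved: although min/max/abs usage differs, and statement counts differ, and branching structure differs, and constant usage differs, and arithmetic usage differs, and loop structure differs, and comparison usage differs, the outputs never diverge.
As a probe, take x=0, y=4: before runs t = 3; u = 4; (abs((y * x)) < min(t, y)) -> true; t = 0; v = 0; [k=-1]; v = 0; [k=0]; v = 0; [k=1]; v = 0; [k=2]; v = 0; s = 0; [k=0]; s = -2; [k=1]; s = -5; return -5; after runs t = 3; u = -5; (y > u) -> true; u = 4; (abs((y * x)) < min(t, y)) -> true; t = 0; v = 0; [k=-1]; v = 0; [k=0]; v = 0; [k=1]; v = 0; [k=2]; v = 0; s = 0; s = -2; s = -5; the k loop: no iterations; return -5; both end at -5.
Every one of the 72 inputs gives matching results.
verdict: equivalent


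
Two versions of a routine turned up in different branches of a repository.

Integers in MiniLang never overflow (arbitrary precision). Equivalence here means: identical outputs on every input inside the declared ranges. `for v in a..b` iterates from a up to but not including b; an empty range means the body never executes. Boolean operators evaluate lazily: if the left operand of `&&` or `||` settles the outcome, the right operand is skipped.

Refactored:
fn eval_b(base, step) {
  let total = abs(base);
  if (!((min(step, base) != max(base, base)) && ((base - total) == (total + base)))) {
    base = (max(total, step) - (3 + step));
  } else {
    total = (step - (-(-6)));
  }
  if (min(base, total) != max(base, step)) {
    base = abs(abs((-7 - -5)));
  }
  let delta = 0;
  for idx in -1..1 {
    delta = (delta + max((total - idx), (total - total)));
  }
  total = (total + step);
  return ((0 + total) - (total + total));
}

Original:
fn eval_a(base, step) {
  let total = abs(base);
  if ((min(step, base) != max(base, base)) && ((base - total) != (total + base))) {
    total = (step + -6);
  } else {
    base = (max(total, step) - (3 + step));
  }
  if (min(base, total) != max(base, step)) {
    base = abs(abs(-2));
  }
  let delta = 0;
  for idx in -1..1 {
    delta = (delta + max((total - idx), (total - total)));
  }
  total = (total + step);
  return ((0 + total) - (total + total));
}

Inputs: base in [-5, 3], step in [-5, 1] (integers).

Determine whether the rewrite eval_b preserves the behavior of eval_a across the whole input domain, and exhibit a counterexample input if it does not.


These are not equivalent — on base=-4, step=-5 the outputs split (16 vs 1).
eval_a: total = 4; ((min(step, base) != max(base, base)) && ((base - total) != (total + base))) -> true; total = -11; (min(base, total) != max(base, step)) -> true; base = 2; delta = 0; [idx=-1]; delta = 0; [idx=0]; delta = 0; total = -16; return 16
eval_b: total = 4; (!((min(step, base) != max(base, base)) && ((base - total) == (total + base)))) -> true; base = 6; (min(base, total) != max(base, step)) -> true; base = 2; delta = 0; [idx=-1]; delta = 5; [idx=0]; delta = 9; total = -1; return 1
verdict: not equivalent; witness: base=-4, step=-5


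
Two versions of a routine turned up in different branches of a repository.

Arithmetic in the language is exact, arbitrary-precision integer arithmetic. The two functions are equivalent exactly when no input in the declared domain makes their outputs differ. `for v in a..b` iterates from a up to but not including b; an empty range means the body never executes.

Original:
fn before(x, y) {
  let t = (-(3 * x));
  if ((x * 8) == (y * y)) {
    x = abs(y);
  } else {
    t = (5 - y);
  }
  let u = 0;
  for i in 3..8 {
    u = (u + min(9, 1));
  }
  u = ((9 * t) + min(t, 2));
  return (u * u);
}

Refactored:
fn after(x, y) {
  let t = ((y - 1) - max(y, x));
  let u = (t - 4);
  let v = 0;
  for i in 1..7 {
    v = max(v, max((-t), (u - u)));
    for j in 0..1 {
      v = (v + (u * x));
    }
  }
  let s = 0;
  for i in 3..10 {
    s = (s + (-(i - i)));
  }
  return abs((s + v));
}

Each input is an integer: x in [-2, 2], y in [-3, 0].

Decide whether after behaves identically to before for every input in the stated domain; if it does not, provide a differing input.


Take x=-2, y=-3.
before: t=6, then ((x * 8) == (y * y)) is false, then t=8, then u=0, then (i=3), then u=1, then (i=4), then u=2, then (i=5), then u=3, then (i=6), then u=4, then (i=7), then u=5, then u=74, then returns 5476
after: t=-2, then u=-6, then v=0, then (i=1), then v=2, then (j=0), then v=14, then (i=2), then v=14, then (j=0), then v=26, then (i=3), then v=26, then (j=0), then v=38, then (i=4), then v=38, then (j=0), then v=50, then (i=5), then v=50, then (j=0), then v=62, then (i=6), then v=62, then (j=0), then v=74, then s=0, then (i=3), then s=0, then (i=4), then s=0, then (i=5), then s=0, then (i=6), then s=0, then (i=7), then s=0, then (i=8), then s=0, then (i=9), then s=0, then returns 74
5476 vs 74 — the two versions disagree here.
verdict: not equivalent; witness: x=-2, y=-3


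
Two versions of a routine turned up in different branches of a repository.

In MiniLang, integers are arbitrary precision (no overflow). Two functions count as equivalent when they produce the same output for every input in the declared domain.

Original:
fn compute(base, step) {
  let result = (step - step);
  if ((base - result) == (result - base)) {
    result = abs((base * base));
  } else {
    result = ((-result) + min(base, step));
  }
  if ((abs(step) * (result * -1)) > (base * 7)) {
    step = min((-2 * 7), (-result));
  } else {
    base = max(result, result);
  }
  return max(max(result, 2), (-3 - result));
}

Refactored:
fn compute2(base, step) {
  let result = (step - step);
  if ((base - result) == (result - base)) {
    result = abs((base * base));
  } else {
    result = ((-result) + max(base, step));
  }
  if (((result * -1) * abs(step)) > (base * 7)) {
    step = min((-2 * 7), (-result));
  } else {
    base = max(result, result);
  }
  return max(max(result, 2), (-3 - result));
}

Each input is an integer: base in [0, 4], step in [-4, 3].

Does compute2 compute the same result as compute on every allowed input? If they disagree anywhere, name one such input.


There is a counterexample at base=1, step=3: 2 on one side, 3 on the other.
compute: result := 0 | ((base - result) == (result - base)): false | result := 1 | ((abs(step) * (result * -1)) > (base * 7)): false | base := 1 | result 2
compute2: result := 0 | ((base - result) == (result - base)): false | result := 3 | (((result * -1) * abs(step)) > (base * 7)): false | base := 3 | result 3
verdict: not equivalent; witness: base=1, step=3


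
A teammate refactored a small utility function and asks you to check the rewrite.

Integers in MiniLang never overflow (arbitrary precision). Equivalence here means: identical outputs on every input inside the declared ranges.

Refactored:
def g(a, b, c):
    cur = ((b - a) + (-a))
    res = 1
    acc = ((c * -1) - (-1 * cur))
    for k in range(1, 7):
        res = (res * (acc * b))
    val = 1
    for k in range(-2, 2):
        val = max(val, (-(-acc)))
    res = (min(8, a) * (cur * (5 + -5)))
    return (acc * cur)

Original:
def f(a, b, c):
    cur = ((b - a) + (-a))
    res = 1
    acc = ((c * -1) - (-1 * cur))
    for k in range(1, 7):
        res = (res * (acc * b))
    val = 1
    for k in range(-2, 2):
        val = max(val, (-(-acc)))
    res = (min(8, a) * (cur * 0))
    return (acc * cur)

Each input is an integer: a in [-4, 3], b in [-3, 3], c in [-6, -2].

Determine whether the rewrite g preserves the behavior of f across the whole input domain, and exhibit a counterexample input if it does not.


Comparing the listings, the differences include: constant usage differs; and arithmetic usage differs.
Spot check at a=2, b=2, c=-6 — f: cur becomes -2; next res becomes 1; next acc becomes 4; next at k=1:; next res becomes 8; next at k=2:; next res becomes 64; next at k=3:; next res becomes 512; next at k=4:; next res becomes 4096; next at k=5:; next res becomes 32768; next at k=6:; next res becomes 262144; next val becomes 1; next at k=-2:; next val becomes 4; next at k=-1:; next val becomes 4; next at k=0:; next val becomes 4; next at k=1:; next val becomes 4; next res becomes 0; next final value -8. g: cur becomes -2; next res becomes 1; next acc becomes 4; next at k=1:; next res becomes 8; next at k=2:; next res becomes 64; next at k=3:; next res becomes 512; next at k=4:; next res becomes 4096; next at k=5:; next res becomes 32768; next at k=6:; next res becomes 262144; next val becomes 1; next at k=-2:; next val becomes 4; next at k=-1:; next val becomes 4; next at k=0:; next val becomes 4; next at k=1:; next val becomes 4; next res becomes 0; next final value -8. Both give -8.
Every one of the 280 inputs gives matching results.
verdict: equivalent


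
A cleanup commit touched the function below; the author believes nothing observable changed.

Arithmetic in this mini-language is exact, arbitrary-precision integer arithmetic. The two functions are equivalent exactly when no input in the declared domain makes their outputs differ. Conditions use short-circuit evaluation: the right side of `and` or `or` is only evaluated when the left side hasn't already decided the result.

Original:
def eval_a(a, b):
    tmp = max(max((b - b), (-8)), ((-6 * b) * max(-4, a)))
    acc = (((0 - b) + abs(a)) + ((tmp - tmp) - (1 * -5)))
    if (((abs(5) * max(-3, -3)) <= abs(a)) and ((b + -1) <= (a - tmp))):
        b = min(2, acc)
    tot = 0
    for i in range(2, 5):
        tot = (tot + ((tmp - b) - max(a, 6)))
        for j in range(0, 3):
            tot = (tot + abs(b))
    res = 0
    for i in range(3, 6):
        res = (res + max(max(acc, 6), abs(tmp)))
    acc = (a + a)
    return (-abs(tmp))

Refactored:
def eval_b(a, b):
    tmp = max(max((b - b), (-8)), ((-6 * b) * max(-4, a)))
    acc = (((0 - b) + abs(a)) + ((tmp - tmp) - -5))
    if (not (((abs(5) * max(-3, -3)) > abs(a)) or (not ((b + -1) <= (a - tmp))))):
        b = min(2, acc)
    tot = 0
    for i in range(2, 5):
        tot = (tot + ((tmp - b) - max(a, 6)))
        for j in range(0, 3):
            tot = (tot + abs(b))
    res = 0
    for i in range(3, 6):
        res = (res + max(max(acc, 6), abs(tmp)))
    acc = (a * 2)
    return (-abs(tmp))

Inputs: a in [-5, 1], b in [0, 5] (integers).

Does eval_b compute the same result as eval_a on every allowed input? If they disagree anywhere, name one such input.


The two are interchangeable: comparison usage differs; constant usage differs; boolean connective usage differs; arithmetic usage differs, and every declared input agrees.
As a probe, take a=-1, b=4: eval_a runs tmp := 24 | acc := 2 | (((abs(5) * max(-3, -3)) <= abs(a)) and ((b + -1) <= (a - tmp))): false | tot := 0 | iter i=2: | tot := 14 | iter j=0: | tot := 18 | iter j=1: | tot := 22 | iter j=2: | tot := 26 | iter i=3: | tot := 40 | iter j=0: | tot := 44 | iter j=1: | tot := 48 | iter j=2: | tot := 52 | iter i=4: | tot := 66 | iter j=0: | tot := 70 | iter j=1: | tot := 74 | iter j=2: | tot := 78 | res := 0 | iter i=3: | res := 24 | iter i=4: | res := 48 | iter i=5: | res := 72 | acc := -2 | result -24; eval_b runs tmp := 24 | acc := 2 | (not (((abs(5) * max(-3, -3)) > abs(a)) or (not ((b + -1) <= (a - tmp))))): false | tot := 0 | iter i=2: | tot := 14 | iter j=0: | tot := 18 | iter j=1: | tot := 22 | iter j=2: | tot := 26 | iter i=3: | tot := 40 | iter j=0: | tot := 44 | iter j=1: | tot := 48 | iter j=2: | tot := 52 | iter i=4: | tot := 66 | iter j=0: | tot := 70 | iter j=1: | tot := 74 | iter j=2: | tot := 78 | res := 0 | iter i=3: | res := 24 | iter i=4: | res := 48 | iter i=5: | res := 72 | acc := -2 | result -24; both end at -24.
Across all 42 domain points the two functions coincide.
verdict: equivalent


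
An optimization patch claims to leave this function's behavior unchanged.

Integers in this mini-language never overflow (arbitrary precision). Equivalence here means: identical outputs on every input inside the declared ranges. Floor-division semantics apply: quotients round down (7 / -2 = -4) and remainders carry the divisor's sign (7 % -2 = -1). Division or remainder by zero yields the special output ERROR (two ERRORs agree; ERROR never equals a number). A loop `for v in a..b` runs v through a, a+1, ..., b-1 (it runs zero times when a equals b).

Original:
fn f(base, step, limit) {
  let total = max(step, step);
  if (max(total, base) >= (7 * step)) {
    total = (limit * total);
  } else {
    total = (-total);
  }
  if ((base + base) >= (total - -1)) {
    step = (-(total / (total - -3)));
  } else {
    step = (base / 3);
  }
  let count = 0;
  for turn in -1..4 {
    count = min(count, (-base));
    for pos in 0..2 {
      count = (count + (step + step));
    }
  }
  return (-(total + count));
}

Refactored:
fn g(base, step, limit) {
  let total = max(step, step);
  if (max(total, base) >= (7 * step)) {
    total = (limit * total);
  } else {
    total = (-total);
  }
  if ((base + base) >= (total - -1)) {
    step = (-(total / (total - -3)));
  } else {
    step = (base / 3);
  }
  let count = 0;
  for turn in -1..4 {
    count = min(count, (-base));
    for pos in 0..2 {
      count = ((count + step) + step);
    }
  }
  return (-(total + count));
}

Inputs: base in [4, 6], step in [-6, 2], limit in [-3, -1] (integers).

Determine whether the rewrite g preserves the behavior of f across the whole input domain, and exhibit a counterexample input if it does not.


Reading the diff, among the changes: same computation, different form.
Tracing base=6, step=-3, limit=-2: f: total := -3 | (max(total, base) >= (7 * step)): true | total := 6 | ((base + base) >= (total - -1)): true | step := 0 | count := 0 | iter turn=-1: | count := -6 | iter pos=0: | count := -6 | iter pos=1: | count := -6 | iter turn=0: | count := -6 | iter pos=0: | count := -6 | iter pos=1: | count := -6 | iter turn=1: | count := -6 | iter pos=0: | count := -6 | iter pos=1: | count := -6 | iter turn=2: | count := -6 | iter pos=0: | count := -6 | iter pos=1: | count := -6 | iter turn=3: | count := -6 | iter pos=0: | count := -6 | iter pos=1: | count := -6 | result 0 | g: total := -3 | (max(total, base) >= (7 * step)): true | total := 6 | ((base + base) >= (total - -1)): true | step := 0 | count := 0 | iter turn=-1: | count := -6 | iter pos=0: | count := -6 | iter pos=1: | count := -6 | iter turn=0: | count := -6 | iter pos=0: | count := -6 | iter pos=1: | count := -6 | iter turn=1: | count := -6 | iter pos=0: | count := -6 | iter pos=1: | count := -6 | iter turn=2: | count := -6 | iter pos=0: | count := -6 | iter pos=1: | count := -6 | iter turn=3: | count := -6 | iter pos=0: | count := -6 | iter pos=1: | count := -6 | result 0 — matching result 0.
Across all 81 domain points the two functions coincide.
verdict: equivalent
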